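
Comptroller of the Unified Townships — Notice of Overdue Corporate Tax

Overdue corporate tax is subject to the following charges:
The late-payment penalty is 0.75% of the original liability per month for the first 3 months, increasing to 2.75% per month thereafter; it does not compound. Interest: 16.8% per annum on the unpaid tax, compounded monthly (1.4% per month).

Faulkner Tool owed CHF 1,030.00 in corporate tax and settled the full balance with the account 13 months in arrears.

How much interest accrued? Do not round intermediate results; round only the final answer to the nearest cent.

Interest: CHF 1,030.00 × ((1 + 0.014)^13 − 1) = CHF 1,030.00 × 0.1981010… = CHF 204.0440…

CHF 204.04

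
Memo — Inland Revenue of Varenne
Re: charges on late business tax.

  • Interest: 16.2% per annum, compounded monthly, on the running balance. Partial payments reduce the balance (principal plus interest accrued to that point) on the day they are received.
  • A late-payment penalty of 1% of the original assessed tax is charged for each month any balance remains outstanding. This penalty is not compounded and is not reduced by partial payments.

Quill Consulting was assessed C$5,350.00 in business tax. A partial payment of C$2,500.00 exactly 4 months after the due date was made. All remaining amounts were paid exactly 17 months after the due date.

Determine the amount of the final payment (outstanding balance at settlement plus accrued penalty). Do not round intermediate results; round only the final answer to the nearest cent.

Monthly rate = 16.2% ÷ 12 = 1.35%
Balance at month 4: C$5,350.0000 × (1 + 0.0135)^4 = C$5,644.8031…
After C$2,500.00 payment: C$5,644.8031… − C$2,500.00 = C$3,144.8031…
Balance at month 17: C$3,144.8031… × (1 + 0.0135)^13 = C$3,743.7104…
Penalty: 17 × 1% × C$5,350.00 = C$909.50
Final settlement = outstanding balance + penalty = C$3,743.7104… + C$909.50 = C$4,653.21

C$4,653.21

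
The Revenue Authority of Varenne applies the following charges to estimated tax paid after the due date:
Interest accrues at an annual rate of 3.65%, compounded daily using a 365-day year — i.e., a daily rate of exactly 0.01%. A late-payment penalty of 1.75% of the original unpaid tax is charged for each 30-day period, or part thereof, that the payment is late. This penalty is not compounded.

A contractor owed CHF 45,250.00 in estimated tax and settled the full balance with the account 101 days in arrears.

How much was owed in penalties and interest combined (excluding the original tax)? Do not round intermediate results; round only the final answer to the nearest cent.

CHF 3,626.82

Penalty periods: ⌈101/30⌉ = 4; penalty = 4 × 1.75% × CHF 45,250.00 = CHF 3,167.50
Interest: CHF 45,250.00 × ((1 + 0.0001)^101 − 1) = CHF 45,250.00 × 0.01015067… = CHF 459.3177…
Penalties + interest = CHF 3,167.5000 + CHF 459.3177… = CHF 3,626.82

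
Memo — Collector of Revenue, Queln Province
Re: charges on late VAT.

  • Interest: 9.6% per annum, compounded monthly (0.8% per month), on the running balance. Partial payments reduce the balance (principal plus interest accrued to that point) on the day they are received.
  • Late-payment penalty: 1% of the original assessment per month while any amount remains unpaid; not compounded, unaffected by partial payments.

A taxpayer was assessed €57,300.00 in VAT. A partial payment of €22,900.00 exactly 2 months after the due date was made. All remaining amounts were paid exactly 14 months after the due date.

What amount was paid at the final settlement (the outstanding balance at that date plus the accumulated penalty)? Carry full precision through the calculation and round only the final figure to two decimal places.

€46,886.48

Balance at month 2: €57,300.0000 × (1 + 0.008)^2 = €58,220.4672
After €22,900.00 payment: €58,220.4672 − €22,900.00 = €35,320.4672
Balance at month 14: €35,320.4672 × (1 + 0.008)^12 = €38,864.4767…
Penalty: 14 × 1% × €57,300.00 = €8,022.00
Final settlement = outstanding balance + penalty = €38,864.4767… + €8,022.00 = €46,886.48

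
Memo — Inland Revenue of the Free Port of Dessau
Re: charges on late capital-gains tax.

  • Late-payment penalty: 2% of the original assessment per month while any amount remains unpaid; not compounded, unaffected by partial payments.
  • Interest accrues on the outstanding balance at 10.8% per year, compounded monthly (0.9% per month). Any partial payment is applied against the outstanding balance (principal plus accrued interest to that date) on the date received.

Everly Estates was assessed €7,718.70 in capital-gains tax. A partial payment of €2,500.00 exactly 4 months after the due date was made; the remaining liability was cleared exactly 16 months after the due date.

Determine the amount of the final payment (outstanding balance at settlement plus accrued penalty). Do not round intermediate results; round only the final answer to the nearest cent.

€8,594.67

Balance at month 4: €7,718.7000 × (1 + 0.009)^4 = €8,000.3470…
After €2,500.00 payment: €8,000.3470… − €2,500.00 = €5,500.3470…
Balance at month 16: €5,500.3470… × (1 + 0.009)^12 = €6,124.6897…
Penalty: 16 × 2% × €7,718.70 = €2,469.98…
Final settlement = outstanding balance + penalty = €6,124.6897… + €2,469.98… = €8,594.67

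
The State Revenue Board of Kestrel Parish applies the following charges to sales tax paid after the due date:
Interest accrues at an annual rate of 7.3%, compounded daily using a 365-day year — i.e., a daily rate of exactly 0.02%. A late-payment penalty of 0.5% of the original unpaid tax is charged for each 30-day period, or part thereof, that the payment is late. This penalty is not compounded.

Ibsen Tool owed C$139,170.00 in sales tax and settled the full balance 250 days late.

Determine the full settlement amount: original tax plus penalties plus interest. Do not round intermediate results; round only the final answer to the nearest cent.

C$152,567.32

Penalty periods: ⌈250/30⌉ = 9; penalty = 9 × 0.5% × C$139,170.00 = C$6,262.65
Interest: C$139,170.00 × ((1 + 0.0002)^250 − 1) = C$139,170.00 × 0.05126584… = C$7,134.6671…
Total = C$139,170.00 + C$6,262.6500 + C$7,134.6671… = C$152,567.32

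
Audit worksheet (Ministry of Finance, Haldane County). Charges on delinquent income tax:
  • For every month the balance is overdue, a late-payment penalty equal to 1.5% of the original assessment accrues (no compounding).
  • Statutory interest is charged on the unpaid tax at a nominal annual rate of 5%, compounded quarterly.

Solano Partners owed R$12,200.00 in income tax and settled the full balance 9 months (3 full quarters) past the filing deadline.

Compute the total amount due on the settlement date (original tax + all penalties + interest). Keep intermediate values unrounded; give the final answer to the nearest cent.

R$14,310.24

Late-payment penalty = 1.5% × R$12,200.00 × 9 mo = R$1,647.00
Interest (5%/yr ÷ 4 = 1.25%/quarter): R$12,200.00 × ((1 + 0.0125)^3 − 1) = R$463.2426…
Total = R$12,200.00 + R$1,647.0000 + R$463.2426… = R$14,310.24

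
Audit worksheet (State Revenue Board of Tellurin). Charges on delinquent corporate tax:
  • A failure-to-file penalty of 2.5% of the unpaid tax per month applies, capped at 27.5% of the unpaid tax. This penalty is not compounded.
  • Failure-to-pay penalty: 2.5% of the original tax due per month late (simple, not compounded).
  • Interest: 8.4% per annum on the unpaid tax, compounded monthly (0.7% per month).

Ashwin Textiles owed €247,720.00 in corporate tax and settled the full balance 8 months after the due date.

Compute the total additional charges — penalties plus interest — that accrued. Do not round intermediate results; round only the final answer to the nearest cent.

€113,304.99

Failure-to-file: 8 × 2.5% × €247,720.00 = €49,544.00 (under the 27.5% cap)
Failure-to-pay penalty = 2.5% × €247,720.00 × 8 mo = €49,544.00
Interest: €247,720.00 × ((1 + 0.007)^8 − 1) = €247,720.00 × 0.0573914… = €14,216.9919…
Penalties + interest = €99,088.0000 + €14,216.9919… = €113,304.99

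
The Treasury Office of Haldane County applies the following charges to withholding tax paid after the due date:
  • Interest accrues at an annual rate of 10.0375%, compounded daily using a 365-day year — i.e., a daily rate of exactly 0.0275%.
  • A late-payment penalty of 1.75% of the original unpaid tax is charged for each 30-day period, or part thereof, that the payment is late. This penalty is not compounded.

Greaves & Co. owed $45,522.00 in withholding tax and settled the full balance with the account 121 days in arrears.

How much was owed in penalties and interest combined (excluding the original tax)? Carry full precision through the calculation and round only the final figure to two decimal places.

$5,523.19

Penalty periods: ⌈121/30⌉ = 5; penalty = 5 × 1.75% × $45,522.00 = $3,983.18…
Interest: $45,522.00 × ((1 + 0.000275)^121 − 1) = $45,522.00 × 0.03383008… = $1,540.0127…
Penalties + interest = $3,983.1750 + $1,540.0127… = $5,523.19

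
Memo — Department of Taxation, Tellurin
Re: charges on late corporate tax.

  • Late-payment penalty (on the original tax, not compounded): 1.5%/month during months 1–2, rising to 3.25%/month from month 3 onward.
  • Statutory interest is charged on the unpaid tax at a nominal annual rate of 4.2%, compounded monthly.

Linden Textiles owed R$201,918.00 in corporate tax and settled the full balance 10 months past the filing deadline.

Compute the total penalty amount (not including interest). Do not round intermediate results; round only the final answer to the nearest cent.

Penalty, months 1–2: 2 × 1.5% × R$201,918.00 = R$6,057.54
Penalty, months 3–10: 8 × 3.25% × R$201,918.00 = R$52,498.68
Total penalty = R$6,057.54 + R$52,498.68 = R$58,556.22

R$58,556.22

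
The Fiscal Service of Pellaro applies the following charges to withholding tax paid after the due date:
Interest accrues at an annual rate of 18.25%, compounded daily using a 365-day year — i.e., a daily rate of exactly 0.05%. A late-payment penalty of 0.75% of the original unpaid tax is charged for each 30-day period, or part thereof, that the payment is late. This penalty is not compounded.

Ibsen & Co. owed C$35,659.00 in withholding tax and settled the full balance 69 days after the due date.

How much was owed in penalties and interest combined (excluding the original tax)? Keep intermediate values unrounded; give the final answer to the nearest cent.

C$2,053.71

Penalty periods: ⌈69/30⌉ = 3; penalty = 3 × 0.75% × C$35,659.00 = C$802.33…
Interest: C$35,659.00 × ((1 + 0.0005)^69 − 1) = C$35,659.00 × 0.03509310… = C$1,251.3850…
Penalties + interest = C$802.3275 + C$1,251.3850… = C$2,053.71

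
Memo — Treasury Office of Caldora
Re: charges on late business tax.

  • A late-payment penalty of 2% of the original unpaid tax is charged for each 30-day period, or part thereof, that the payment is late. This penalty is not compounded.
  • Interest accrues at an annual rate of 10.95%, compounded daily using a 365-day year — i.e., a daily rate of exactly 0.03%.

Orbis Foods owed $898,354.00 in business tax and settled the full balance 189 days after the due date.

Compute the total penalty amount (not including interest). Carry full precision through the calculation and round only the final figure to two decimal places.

Penalty periods: ⌈189/30⌉ = 7; penalty = 7 × 2% × $898,354.00 = $125,769.56

$125,769.56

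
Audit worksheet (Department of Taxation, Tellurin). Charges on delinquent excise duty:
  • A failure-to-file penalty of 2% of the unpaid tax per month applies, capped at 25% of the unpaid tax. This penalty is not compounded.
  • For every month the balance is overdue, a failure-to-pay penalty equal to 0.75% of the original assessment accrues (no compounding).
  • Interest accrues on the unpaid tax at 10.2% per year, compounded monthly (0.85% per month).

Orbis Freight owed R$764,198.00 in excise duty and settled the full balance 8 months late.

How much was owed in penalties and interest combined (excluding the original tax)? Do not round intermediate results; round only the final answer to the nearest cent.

Failure-to-file: 8 × 2% × R$764,198.00 = R$122,271.68 (under the 25% cap)
Failure-to-pay penalty: 8 × 0.75% × R$764,198.00 = R$45,851.88
Interest: R$764,198.00 × ((1 + 0.0085)^8 − 1) = R$764,198.00 × 0.0700578… = R$53,537.9992…
Penalties + interest = R$168,123.5600 + R$53,537.9992… = R$221,661.56

R$221,661.56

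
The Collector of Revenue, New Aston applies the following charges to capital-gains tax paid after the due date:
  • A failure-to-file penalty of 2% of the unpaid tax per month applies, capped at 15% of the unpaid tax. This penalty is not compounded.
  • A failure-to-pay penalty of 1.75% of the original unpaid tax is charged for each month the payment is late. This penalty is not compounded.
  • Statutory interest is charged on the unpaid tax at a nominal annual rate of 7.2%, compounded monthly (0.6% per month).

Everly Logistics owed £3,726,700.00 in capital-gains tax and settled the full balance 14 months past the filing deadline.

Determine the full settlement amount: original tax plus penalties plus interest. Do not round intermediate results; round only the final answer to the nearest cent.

£5,524,295.87

Failure-to-file: 14 × 2% × £3,726,700.00 = £1,043,476.00, capped at 15% × £3,726,700.00 = £559,005.00
Failure-to-pay penalty: 14 × 1.75% × £3,726,700.00 = £913,041.50
Interest: £3,726,700.00 × ((1 + 0.006)^14 − 1) = £3,726,700.00 × 0.0873559… = £325,549.3704…
Total = £3,726,700.00 + £1,472,046.5000 + £325,549.3704… = £5,524,295.87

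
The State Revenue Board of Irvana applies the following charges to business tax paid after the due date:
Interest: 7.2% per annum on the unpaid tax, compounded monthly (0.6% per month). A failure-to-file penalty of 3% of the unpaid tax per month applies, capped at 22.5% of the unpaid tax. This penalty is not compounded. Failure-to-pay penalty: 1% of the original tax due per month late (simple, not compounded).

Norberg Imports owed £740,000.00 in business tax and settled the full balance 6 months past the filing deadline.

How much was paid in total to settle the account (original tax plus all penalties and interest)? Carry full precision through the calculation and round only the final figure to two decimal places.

Failure-to-file: 6 × 3% × £740,000.00 = £133,200.00 (under the 22.5% cap)
Failure-to-pay penalty = 1% × £740,000.00 × 6 mo = £44,400.00
Interest: £740,000.00 × ((1 + 0.006)^6 − 1) = £740,000.00 × 0.0365443… = £27,042.8112…
Total = £740,000.00 + £177,600.0000 + £27,042.8112… = £944,642.81

£944,642.81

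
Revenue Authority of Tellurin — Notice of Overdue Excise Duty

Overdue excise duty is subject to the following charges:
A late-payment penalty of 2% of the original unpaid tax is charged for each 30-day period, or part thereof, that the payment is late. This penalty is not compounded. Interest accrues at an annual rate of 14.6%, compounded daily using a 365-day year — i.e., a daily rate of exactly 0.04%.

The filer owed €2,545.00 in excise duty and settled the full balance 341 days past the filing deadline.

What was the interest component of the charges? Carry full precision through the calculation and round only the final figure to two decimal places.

Interest: €2,545.00 × ((1 + 0.0004)^341 − 1) = €2,545.00 × 0.14610900… = €371.8474…

€371.85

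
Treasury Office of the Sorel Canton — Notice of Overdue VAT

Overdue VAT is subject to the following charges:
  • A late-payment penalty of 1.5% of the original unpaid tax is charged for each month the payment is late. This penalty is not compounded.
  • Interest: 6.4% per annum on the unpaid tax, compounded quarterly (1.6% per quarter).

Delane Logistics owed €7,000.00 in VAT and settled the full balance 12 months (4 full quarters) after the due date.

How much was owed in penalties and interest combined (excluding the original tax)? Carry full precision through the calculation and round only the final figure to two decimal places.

Late-payment penalty = 1.5% × €7,000.00 × 12 mo = €1,260.00
Interest: €7,000.00 × ((1 + 0.016)^4 − 1) = €7,000.00 × 0.0655524… = €458.8671…
Penalties + interest = €1,260.0000 + €458.8671… = €1,718.87

€1,718.87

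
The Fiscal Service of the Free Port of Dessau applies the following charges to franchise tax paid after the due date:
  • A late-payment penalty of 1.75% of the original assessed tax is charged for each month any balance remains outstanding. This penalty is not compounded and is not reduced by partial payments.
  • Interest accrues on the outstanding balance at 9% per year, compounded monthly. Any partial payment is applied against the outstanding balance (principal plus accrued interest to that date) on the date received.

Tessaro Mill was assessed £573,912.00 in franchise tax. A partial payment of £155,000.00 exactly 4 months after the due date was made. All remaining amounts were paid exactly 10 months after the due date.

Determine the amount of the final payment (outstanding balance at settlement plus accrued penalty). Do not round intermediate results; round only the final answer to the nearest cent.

Monthly rate = 9% ÷ 12 = 0.75%
Balance at month 4: £573,912.0000 × (1 + 0.0075)^4 = £591,324.0256…
After £155,000.00 payment: £591,324.0256… − £155,000.00 = £436,324.0256…
Balance at month 10: £436,324.0256… × (1 + 0.0075)^6 = £456,330.4574…
Penalty: 10 × 1.75% × £573,912.00 = £100,434.60
Final settlement = outstanding balance + penalty = £456,330.4574… + £100,434.60 = £556,765.06

£556,765.06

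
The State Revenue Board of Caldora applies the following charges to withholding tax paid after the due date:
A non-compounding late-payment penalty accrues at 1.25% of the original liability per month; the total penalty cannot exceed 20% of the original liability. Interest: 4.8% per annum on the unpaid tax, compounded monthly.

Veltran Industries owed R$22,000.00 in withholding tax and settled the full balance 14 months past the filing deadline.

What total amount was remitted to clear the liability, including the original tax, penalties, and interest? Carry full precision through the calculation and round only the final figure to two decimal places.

Penalty: 14 × 1.25% × R$22,000.00 = R$3,850.00 (below the 20% cap of R$4,400.00)
Interest (4.8%/yr ÷ 12 = 0.4%/month): R$22,000.00 × ((1 + 0.004)^14 − 1) = R$1,264.5502…
Total = R$22,000.00 + R$3,850.0000 + R$1,264.5502… = R$27,114.55

R$27,114.55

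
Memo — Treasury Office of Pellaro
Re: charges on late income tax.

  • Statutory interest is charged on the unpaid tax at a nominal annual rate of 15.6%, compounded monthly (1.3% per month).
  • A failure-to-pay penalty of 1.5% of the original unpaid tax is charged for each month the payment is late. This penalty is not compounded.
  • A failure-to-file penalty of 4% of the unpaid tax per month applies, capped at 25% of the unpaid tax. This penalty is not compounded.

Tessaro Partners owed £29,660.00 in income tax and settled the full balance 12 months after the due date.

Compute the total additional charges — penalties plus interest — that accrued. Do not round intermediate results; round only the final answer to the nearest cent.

Failure-to-file: 12 × 4% × £29,660.00 = £14,236.80, capped at 25% × £29,660.00 = £7,415.00
Failure-to-pay penalty: 12 × 1.5% × £29,660.00 = £5,338.80
Interest: £29,660.00 × ((1 + 0.013)^12 − 1) = £29,660.00 × 0.1676518… = £4,972.5517…
Penalties + interest = £12,753.8000 + £4,972.5517… = £17,726.35

£17,726.35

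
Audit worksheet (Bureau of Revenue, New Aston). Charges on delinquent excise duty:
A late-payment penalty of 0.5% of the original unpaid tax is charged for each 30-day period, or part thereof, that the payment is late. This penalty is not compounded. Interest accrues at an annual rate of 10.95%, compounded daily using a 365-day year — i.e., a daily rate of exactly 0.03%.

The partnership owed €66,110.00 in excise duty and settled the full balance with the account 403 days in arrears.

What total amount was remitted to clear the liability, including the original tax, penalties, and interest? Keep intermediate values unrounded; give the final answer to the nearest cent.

€79,232.28

Penalty periods: ⌈403/30⌉ = 14; penalty = 14 × 0.5% × €66,110.00 = €4,627.70
Interest: €66,110.00 × ((1 + 0.0003)^403 − 1) = €66,110.00 × 0.12849159… = €8,494.5793…
Total = €66,110.00 + €4,627.7000 + €8,494.5793… = €79,232.28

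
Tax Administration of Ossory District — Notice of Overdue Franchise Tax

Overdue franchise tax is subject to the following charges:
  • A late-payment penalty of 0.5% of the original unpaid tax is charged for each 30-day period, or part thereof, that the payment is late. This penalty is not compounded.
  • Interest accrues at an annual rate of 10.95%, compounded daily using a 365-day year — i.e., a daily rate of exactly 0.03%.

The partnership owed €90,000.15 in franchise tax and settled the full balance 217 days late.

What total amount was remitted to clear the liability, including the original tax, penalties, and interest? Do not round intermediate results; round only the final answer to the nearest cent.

€99,653.15

Penalty periods: ⌈217/30⌉ = 8; penalty = 8 × 0.5% × €90,000.15 = €3,600.01…
Interest: €90,000.15 × ((1 + 0.0003)^217 − 1) = €90,000.15 × 0.06725533… = €6,052.9894…
Total = €90,000.15 + €3,600.0060 + €6,052.9894… = €99,653.15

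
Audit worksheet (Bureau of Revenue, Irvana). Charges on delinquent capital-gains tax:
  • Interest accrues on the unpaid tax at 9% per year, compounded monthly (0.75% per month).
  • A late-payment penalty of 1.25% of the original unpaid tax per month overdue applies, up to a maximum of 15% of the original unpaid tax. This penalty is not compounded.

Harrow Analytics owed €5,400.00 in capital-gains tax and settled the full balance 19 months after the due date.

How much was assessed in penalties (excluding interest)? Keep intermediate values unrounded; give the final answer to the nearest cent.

Penalty (uncapped): 19 × 1.25% × €5,400.00 = €1,282.50; cap = 15% × €5,400.00 = €810.00 → penalty = €810.00

€810.00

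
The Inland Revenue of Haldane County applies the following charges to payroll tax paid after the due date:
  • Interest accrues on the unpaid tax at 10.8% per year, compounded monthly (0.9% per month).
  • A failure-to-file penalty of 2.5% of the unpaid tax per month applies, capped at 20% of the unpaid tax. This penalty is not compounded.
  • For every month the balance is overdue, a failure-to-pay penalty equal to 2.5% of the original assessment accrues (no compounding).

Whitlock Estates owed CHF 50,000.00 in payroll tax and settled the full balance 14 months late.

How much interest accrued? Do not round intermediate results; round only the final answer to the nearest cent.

Interest: CHF 50,000.00 × ((1 + 0.009)^14 − 1) = CHF 50,000.00 × 0.1336430… = CHF 6,682.1522…

CHF 6,682.15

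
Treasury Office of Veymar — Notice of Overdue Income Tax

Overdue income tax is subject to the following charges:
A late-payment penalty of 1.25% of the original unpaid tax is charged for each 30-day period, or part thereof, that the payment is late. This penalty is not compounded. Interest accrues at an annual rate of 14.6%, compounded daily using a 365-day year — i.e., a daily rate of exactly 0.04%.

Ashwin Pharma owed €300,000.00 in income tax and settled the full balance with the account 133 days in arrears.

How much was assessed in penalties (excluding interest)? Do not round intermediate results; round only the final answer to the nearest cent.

Penalty periods: ⌈133/30⌉ = 5; penalty = 5 × 1.25% × €300,000.00 = €18,750.00

€18,750.00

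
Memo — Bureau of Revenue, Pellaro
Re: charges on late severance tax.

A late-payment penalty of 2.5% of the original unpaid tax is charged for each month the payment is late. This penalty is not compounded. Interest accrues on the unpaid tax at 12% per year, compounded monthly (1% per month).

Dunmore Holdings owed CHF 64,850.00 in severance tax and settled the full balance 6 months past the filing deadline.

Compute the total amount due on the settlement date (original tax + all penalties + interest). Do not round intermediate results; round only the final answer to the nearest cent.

CHF 78,567.08

Late-payment penalty = 2.5% × CHF 64,850.00 × 6 mo = CHF 9,727.50
Interest: CHF 64,850.00 × ((1 + 0.01)^6 − 1) = CHF 64,850.00 × 0.0615202… = CHF 3,989.5818…
Total = CHF 64,850.00 + CHF 9,727.5000 + CHF 3,989.5818… = CHF 78,567.08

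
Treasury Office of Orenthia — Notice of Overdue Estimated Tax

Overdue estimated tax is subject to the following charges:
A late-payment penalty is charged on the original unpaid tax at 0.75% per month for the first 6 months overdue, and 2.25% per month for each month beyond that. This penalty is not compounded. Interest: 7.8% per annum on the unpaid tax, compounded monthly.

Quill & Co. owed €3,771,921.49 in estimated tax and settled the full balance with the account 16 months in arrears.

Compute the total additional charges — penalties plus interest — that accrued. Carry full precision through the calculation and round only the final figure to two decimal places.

Penalty, months 1–6: 6 × 0.75% × €3,771,921.49 = €169,736.47…
Penalty, months 7–16: 10 × 2.25% × €3,771,921.49 = €848,682.34…
Interest (7.8%/yr ÷ 12 = 0.65%/month): €3,771,921.49 × ((1 + 0.0065)^16 − 1) = €411,996.0085…
Penalties + interest = €1,018,418.8023 + €411,996.0085… = €1,430,414.81

€1,430,414.81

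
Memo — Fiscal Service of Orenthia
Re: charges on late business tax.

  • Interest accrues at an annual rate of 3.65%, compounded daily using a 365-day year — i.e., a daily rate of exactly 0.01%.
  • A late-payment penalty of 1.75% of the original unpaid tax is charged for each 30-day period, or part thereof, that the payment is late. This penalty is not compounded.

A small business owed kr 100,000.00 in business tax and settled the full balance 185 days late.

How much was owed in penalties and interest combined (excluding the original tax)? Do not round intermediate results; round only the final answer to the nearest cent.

kr 14,117.12

Penalty periods: ⌈185/30⌉ = 7; penalty = 7 × 1.75% × kr 100,000.00 = kr 12,250.00
Interest: kr 100,000.00 × ((1 + 0.0001)^185 − 1) = kr 100,000.00 × 0.01867124… = kr 1,867.1243…
Penalties + interest = kr 12,250.0000 + kr 1,867.1243… = kr 14,117.12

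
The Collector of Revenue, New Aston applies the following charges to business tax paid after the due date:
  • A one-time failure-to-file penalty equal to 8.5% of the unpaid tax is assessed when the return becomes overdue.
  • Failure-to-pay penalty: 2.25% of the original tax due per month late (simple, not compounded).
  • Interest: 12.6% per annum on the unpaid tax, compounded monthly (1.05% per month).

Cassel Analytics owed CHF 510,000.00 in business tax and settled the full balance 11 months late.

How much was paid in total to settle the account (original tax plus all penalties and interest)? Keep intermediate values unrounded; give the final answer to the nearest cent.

Failure-to-file penalty: 8.5% × CHF 510,000.00 = CHF 43,350.00
Failure-to-pay penalty: 11 × 2.25% × CHF 510,000.00 = CHF 126,225.00
Interest: CHF 510,000.00 × ((1 + 0.0105)^11 − 1) = CHF 510,000.00 × 0.1217588… = CHF 62,097.0027…
Total = CHF 510,000.00 + CHF 169,575.0000 + CHF 62,097.0027… = CHF 741,672.00

CHF 741,672.00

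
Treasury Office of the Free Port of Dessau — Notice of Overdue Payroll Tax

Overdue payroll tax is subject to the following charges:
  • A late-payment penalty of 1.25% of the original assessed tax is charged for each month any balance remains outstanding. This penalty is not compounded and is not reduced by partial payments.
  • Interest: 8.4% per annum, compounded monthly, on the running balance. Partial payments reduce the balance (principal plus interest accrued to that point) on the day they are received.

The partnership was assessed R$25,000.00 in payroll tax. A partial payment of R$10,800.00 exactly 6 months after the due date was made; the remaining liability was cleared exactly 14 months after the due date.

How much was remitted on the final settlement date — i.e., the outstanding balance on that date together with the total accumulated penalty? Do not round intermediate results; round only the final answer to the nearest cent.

Monthly rate = 8.4% ÷ 12 = 0.7%
Balance at month 6: R$25,000.0000 × (1 + 0.007)^6 = R$26,068.5474…
After R$10,800.00 payment: R$26,068.5474… − R$10,800.00 = R$15,268.5474…
Balance at month 14: R$15,268.5474… × (1 + 0.007)^8 = R$16,144.8304…
Penalty: 14 × 1.25% × R$25,000.00 = R$4,375.00
Final settlement = outstanding balance + penalty = R$16,144.8304… + R$4,375.00 = R$20,519.83

R$20,519.83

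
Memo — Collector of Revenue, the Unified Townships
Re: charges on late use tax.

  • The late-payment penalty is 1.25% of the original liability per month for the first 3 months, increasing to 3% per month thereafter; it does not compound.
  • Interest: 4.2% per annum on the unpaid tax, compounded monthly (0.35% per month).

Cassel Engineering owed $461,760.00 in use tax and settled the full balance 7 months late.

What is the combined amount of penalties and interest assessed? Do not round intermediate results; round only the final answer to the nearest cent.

Penalty, months 1–3: 3 × 1.25% × $461,760.00 = $17,316.00
Penalty, months 4–7: 4 × 3% × $461,760.00 = $55,411.20
Interest: $461,760.00 × ((1 + 0.0035)^7 − 1) = $461,760.00 × 0.0247588… = $11,432.6031…
Penalties + interest = $72,727.2000 + $11,432.6031… = $84,159.80

$84,159.80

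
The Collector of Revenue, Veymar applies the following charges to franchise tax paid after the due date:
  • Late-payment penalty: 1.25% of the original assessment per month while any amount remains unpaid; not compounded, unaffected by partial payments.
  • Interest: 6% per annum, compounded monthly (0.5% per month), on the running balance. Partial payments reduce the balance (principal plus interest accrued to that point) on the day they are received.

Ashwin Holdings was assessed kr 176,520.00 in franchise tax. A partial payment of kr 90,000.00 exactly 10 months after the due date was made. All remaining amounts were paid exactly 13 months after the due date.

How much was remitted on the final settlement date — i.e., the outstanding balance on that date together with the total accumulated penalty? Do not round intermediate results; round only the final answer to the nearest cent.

kr 125,672.14

Balance at month 10: kr 176,520.0000 × (1 + 0.005)^10 = kr 185,547.2561…
After kr 90,000.00 payment: kr 185,547.2561… − kr 90,000.00 = kr 95,547.2561…
Balance at month 13: kr 95,547.2561… × (1 + 0.005)^3 = kr 96,987.6429…
Penalty: 13 × 1.25% × kr 176,520.00 = kr 28,684.50
Final settlement = outstanding balance + penalty = kr 96,987.6429… + kr 28,684.50 = kr 125,672.14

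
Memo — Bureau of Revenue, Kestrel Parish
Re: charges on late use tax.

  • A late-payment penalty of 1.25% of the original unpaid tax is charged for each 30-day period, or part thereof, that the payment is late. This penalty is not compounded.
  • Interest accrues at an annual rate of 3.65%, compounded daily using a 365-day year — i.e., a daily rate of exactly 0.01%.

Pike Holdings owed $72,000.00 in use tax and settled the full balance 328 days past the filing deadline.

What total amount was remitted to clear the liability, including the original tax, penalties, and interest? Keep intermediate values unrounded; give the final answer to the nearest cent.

Penalty periods: ⌈328/30⌉ = 11; penalty = 11 × 1.25% × $72,000.00 = $9,900.00
Interest: $72,000.00 × ((1 + 0.0001)^328 − 1) = $72,000.00 × 0.03334216… = $2,400.6352…
Total = $72,000.00 + $9,900.0000 + $2,400.6352… = $84,300.64

$84,300.64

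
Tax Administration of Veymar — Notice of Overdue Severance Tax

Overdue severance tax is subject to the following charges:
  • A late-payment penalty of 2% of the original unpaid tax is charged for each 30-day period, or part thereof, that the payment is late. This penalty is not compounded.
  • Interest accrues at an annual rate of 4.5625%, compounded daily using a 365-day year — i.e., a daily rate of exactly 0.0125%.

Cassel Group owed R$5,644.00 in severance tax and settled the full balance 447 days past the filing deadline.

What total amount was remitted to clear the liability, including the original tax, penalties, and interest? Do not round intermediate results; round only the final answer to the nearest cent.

R$7,661.51

Penalty periods: ⌈447/30⌉ = 15; penalty = 15 × 2% × R$5,644.00 = R$1,693.20
Interest: R$5,644.00 × ((1 + 0.000125)^447 − 1) = R$5,644.00 × 0.05746180… = R$324.3144…
Total = R$5,644.00 + R$1,693.2000 + R$324.3144… = R$7,661.51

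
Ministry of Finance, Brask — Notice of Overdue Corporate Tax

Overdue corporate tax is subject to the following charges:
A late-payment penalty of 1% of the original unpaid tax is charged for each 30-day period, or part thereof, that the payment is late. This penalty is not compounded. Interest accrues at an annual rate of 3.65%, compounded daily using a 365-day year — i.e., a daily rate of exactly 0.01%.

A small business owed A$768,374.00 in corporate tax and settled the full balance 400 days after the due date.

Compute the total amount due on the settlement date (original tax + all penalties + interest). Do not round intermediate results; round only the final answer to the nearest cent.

Penalty periods: ⌈400/30⌉ = 14; penalty = 14 × 1% × A$768,374.00 = A$107,572.36
Interest: A$768,374.00 × ((1 + 0.0001)^400 − 1) = A$768,374.00 × 0.04080869… = A$31,356.3385…
Total = A$768,374.00 + A$107,572.3600 + A$31,356.3385… = A$907,302.70

A$907,302.70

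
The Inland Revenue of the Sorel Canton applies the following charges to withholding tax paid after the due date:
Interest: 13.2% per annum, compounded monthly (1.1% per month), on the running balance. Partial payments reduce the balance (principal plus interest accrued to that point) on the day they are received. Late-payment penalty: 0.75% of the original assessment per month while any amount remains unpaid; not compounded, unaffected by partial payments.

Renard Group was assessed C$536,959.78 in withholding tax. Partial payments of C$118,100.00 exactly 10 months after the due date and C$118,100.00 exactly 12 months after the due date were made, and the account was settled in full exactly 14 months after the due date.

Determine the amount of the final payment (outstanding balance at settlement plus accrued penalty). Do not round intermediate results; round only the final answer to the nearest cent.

C$438,117.76

Balance at month 10: C$536,959.7800 × (1 + 0.011)^10 = C$599,036.5380…
After C$118,100.00 payment: C$599,036.5380… − C$118,100.00 = C$480,936.5380…
Balance at month 12: C$480,936.5380… × (1 + 0.011)^2 = C$491,575.3351…
After C$118,100.00 payment: C$491,575.3351… − C$118,100.00 = C$373,475.3351…
Balance at month 14: C$373,475.3351… × (1 + 0.011)^2 = C$381,736.9830…
Penalty: 14 × 0.75% × C$536,959.78 = C$56,380.78…
Final settlement = outstanding balance + penalty = C$381,736.9830… + C$56,380.78… = C$438,117.76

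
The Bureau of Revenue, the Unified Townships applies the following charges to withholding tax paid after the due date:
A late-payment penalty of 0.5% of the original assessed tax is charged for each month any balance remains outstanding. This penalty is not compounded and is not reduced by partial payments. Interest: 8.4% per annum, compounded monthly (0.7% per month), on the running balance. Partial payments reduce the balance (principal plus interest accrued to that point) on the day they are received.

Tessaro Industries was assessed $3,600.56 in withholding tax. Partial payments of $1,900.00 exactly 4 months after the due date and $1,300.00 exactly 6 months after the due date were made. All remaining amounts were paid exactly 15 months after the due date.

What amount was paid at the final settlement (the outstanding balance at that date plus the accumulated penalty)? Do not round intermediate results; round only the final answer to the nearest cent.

$832.00

Balance at month 4: $3,600.5600 × (1 + 0.007)^4 = $3,702.4392…
After $1,900.00 payment: $3,702.4392… − $1,900.00 = $1,802.4392…
Balance at month 6: $1,802.4392… × (1 + 0.007)^2 = $1,827.7617…
After $1,300.00 payment: $1,827.7617… − $1,300.00 = $527.7617…
Balance at month 15: $527.7617… × (1 + 0.007)^9 = $561.9570…
Penalty: 15 × 0.5% × $3,600.56 = $270.04…
Final settlement = outstanding balance + penalty = $561.9570… + $270.04… = $832.00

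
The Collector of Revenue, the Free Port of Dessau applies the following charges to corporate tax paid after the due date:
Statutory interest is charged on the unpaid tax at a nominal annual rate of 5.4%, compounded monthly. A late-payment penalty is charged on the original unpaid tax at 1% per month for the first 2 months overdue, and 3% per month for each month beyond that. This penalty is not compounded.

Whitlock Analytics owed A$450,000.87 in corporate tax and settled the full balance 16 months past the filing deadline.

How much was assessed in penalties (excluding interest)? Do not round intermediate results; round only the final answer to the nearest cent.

A$198,000.38

Penalty, months 1–2: 2 × 1% × A$450,000.87 = A$9,000.02…
Penalty, months 3–16: 14 × 3% × A$450,000.87 = A$189,000.37…
Total penalty = A$9,000.02… + A$189,000.37… = A$198,000.38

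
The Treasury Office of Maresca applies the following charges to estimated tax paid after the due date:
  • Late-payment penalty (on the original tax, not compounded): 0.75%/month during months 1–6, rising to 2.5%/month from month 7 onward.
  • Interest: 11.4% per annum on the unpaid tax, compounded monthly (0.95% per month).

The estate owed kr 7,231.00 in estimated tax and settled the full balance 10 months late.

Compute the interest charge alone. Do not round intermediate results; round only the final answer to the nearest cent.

kr 717.07

Interest: kr 7,231.00 × ((1 + 0.0095)^10 − 1) = kr 7,231.00 × 0.0991659… = kr 717.0684…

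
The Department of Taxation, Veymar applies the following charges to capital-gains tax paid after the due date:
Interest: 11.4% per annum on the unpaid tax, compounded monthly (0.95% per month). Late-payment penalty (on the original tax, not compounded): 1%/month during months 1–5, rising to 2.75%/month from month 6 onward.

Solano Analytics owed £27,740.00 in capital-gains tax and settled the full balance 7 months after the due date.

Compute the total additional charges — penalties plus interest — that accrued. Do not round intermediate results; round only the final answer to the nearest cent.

£4,810.82

Penalty, months 1–5: 5 × 1% × £27,740.00 = £1,387.00
Penalty, months 6–7: 2 × 2.75% × £27,740.00 = £1,525.70
Interest: £27,740.00 × ((1 + 0.0095)^7 − 1) = £27,740.00 × 0.0684255… = £1,898.1246…
Penalties + interest = £2,912.7000 + £1,898.1246… = £4,810.82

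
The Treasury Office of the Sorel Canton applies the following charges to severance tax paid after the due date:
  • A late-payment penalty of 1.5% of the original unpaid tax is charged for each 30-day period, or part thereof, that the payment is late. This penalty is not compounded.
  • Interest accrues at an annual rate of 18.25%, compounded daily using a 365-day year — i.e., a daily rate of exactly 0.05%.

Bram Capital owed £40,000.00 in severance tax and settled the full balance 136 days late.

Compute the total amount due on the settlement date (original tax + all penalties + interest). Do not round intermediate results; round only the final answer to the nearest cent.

£45,813.88

Penalty periods: ⌈136/30⌉ = 5; penalty = 5 × 1.5% × £40,000.00 = £3,000.00
Interest: £40,000.00 × ((1 + 0.0005)^136 − 1) = £40,000.00 × 0.07034712… = £2,813.8847…
Total = £40,000.00 + £3,000.0000 + £2,813.8847… = £45,813.88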